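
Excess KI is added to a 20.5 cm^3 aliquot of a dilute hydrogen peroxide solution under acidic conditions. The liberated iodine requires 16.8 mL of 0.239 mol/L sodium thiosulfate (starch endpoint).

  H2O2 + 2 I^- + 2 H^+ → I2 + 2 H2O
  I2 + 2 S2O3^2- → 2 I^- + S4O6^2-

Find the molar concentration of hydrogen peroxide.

0.0979 mol/L

n(S2O3^2-) = 0.0168 × 0.239 = 4.02 × 10^-3 mol
n(I2) = n(S2O3^2-)/2 = 2.01 × 10^-3 mol
n(H2O2) in the aliquot = 2.01 × 10^-3 mol (1:1 ratio)
[H2O2] = 2.01 × 10^-3 / 0.0205 = 0.0979 mol/L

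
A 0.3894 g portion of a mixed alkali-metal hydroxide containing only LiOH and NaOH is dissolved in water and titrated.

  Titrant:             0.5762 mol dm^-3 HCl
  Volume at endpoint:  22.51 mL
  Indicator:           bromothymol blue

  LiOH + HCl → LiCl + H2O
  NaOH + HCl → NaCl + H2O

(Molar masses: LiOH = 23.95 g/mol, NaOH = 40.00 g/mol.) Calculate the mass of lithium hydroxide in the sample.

n(HCl) = 0.02251 × 0.5762 = 0.01297 mol
Let x = n(LiOH), y = n(NaOH).
Titrant: 1x + 1y = 0.01297;  mass: 23.95x + 40.00y = 0.3894
Solving, x = 8.063 × 10^-3 mol, y = 4.907 × 10^-3 mol
mass of LiOH = 8.063 × 10^-3 × 23.95 = 0.1931 g

0.1931 g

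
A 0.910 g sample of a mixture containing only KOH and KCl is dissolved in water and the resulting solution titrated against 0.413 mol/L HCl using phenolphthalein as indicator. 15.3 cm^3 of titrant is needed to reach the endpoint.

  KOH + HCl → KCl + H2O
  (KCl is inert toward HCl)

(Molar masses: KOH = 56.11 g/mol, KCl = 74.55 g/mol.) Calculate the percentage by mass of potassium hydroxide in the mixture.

n(HCl) = 0.0153 × 0.413 = 6.32 × 10^-3 mol
Let x = n(KOH), y = n(KCl).
Titrant: 1x = 6.32 × 10^-3;  mass: 56.11x + 74.55y = 0.910
Solving, x = 6.32 × 10^-3 mol, y = 7.45 × 10^-3 mol
mass of KOH = 6.32 × 10^-3 × 56.11 = 0.355 g
% KOH = 0.355 / 0.910 × 100 = 39.0 %

39.0 %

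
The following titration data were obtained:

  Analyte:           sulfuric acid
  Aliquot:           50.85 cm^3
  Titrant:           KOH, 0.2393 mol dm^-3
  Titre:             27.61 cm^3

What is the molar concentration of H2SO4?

H2SO4 + 2 KOH → K2SO4 + 2 H2O
n(KOH) = 0.02761 L × 0.2393 mol/L = 6.607 × 10^-3 mol
From the 1:2 mole ratio, n(H2SO4) = 1/2 × 6.607 × 10^-3 = 3.304 × 10^-3 mol
[H2SO4] = 3.304 × 10^-3 mol / 0.05085 L = 0.06497 mol/L

0.06497 mol/L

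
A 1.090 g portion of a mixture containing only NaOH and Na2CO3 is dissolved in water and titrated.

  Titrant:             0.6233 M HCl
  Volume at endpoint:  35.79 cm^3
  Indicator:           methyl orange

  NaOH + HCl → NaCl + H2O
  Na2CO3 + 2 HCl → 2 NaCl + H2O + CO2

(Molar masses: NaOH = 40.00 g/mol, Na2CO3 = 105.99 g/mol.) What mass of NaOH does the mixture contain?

n(HCl) = 0.03579 × 0.6233 = 0.02231 mol
Let x = n(NaOH), y = n(Na2CO3).
Titrant: 1x + 2y = 0.02231;  mass: 40.00x + 105.99y = 1.090
Solving, x = 7.096 × 10^-3 mol, y = 7.606 × 10^-3 mol
mass of NaOH = 7.096 × 10^-3 × 40.00 = 0.2838 g

0.2838 g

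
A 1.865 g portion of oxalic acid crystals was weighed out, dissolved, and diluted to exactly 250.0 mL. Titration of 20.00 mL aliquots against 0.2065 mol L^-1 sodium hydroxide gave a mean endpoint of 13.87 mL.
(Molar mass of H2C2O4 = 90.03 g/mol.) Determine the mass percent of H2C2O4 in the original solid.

H2C2O4 + 2 NaOH → Na2C2O4 + 2 H2O
n(NaOH) per titration = 0.01387 × 0.2065 = 2.864 × 10^-3 mol
From the 1:2 ratio, n(H2C2O4) in each aliquot = 1/2 × 2.864 × 10^-3 = 1.432 × 10^-3 mol
n(H2C2O4) in the whole flask = 1.432 × 10^-3 × 250.0/20.00 = 0.01790 mol
mass of H2C2O4 = 0.01790 × 90.03 = 1.612 g
% H2C2O4 = 1.612 / 1.865 × 100 = 86.41 %

86.41 %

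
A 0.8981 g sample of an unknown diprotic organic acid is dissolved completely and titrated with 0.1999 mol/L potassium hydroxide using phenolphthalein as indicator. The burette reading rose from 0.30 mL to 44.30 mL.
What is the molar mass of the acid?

204.2 g/mol

n(KOH) = 0.04400 L × 0.1999 mol/L = 8.796 × 10^-3 mol
From the 1:2 ratio, n(H2A) = 1/2 × 8.796 × 10^-3 = 4.398 × 10^-3 mol
M = m / n = 0.8981 g / 4.398 × 10^-3 mol = 204.2 g/mol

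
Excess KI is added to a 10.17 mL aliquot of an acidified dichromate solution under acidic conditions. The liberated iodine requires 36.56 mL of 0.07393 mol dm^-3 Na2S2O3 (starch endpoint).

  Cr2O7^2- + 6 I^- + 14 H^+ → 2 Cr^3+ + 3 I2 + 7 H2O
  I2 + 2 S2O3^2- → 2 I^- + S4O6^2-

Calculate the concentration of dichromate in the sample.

0.04429 mol/L

n(S2O3^2-) = 0.03656 × 0.07393 = 2.703 × 10^-3 mol
n(I2) = n(S2O3^2-)/2 = 1.351 × 10^-3 mol
From the 1:3 ratio, n(Cr2O7^2-) in the aliquot = 1/3 × 1.351 × 10^-3 = 4.505 × 10^-4 mol
[Cr2O7^2-] = 4.505 × 10^-4 / 0.01017 = 0.04429 mol/L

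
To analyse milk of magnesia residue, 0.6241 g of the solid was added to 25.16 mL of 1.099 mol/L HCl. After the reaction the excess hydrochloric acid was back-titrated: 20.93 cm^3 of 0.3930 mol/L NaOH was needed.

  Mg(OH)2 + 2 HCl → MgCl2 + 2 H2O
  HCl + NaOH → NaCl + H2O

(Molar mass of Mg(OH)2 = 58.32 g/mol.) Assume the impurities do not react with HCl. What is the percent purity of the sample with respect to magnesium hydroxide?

n(HCl) added = 0.02516 × 1.099 = 0.02765 mol
n(NaOH) used in back-titration = 0.02093 × 0.3930 = 8.225 × 10^-3 mol
n(HCl) left over = 8.225 × 10^-3 mol (1:1 ratio)
n(HCl) consumed by analyte = 0.02765 − 8.225 × 10^-3 = 0.01943 mol
From the 1:2 ratio, n(Mg(OH)2) = 1/2 × 0.01943 = 9.713 × 10^-3 mol
mass of Mg(OH)2 = 9.713 × 10^-3 × 58.32 = 0.5664 g
% Mg(OH)2 = 0.5664 / 0.6241 × 100 = 90.76 %

90.76 %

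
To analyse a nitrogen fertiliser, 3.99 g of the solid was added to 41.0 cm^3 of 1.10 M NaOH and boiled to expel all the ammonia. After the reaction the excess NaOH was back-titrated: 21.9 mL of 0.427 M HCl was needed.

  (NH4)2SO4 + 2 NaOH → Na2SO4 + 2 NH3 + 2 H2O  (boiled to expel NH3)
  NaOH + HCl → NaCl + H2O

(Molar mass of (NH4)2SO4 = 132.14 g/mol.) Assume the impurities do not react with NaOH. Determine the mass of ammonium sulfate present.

2.36 g

n(NaOH) added = 0.0410 × 1.10 = 0.0451 mol
n(HCl) used in back-titration = 0.0219 × 0.427 = 9.35 × 10^-3 mol
n(NaOH) left over = 9.35 × 10^-3 mol (1:1 ratio)
n(NaOH) consumed by analyte = 0.0451 − 9.35 × 10^-3 = 0.0357 mol
From the 1:2 ratio, n((NH4)2SO4) = 1/2 × 0.0357 = 0.0179 mol
mass of (NH4)2SO4 = 0.0179 × 132.14 = 2.36 g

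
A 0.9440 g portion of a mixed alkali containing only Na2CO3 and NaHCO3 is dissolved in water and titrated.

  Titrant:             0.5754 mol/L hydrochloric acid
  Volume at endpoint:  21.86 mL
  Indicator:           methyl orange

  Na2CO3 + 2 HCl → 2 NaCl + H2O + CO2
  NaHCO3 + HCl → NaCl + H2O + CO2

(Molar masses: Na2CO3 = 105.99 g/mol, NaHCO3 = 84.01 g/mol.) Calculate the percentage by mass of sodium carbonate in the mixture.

n(HCl) = 0.02186 × 0.5754 = 0.01258 mol
Let x = n(Na2CO3), y = n(NaHCO3).
Titrant: 2x + 1y = 0.01258;  mass: 105.99x + 84.01y = 0.9440
Solving, x = 1.817 × 10^-3 mol, y = 8.945 × 10^-3 mol
mass of Na2CO3 = 1.817 × 10^-3 × 105.99 = 0.1926 g
% Na2CO3 = 0.1926 / 0.9440 × 100 = 20.40 %

20.40 %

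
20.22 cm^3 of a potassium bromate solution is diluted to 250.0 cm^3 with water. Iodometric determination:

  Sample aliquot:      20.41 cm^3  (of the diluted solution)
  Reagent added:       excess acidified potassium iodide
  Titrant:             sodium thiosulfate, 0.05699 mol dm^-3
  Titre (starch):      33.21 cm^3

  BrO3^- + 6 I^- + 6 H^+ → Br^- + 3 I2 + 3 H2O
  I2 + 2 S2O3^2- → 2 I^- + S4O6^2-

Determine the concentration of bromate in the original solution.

0.1911 mol/L

n(S2O3^2-) = 0.03321 × 0.05699 = 1.893 × 10^-3 mol
n(I2) = n(S2O3^2-)/2 = 9.463 × 10^-4 mol
From the 1:3 ratio, n(BrO3^-) in the aliquot = 1/3 × 9.463 × 10^-4 = 3.154 × 10^-4 mol
[BrO3^-]_dilute = 3.154 × 10^-4 / 0.02041 = 0.01546 mol/L
[BrO3^-]_original = 0.01546 × 250.0/20.22 = 0.1911 mol/L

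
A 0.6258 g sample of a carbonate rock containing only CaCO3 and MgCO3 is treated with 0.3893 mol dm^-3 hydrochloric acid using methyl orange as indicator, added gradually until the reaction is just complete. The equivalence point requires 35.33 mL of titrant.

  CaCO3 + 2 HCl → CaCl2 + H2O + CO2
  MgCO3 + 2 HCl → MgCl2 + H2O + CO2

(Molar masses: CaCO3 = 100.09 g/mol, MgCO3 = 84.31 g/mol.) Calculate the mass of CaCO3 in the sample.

0.2918 g

n(HCl) = 0.03533 × 0.3893 = 0.01375 mol
Let x = n(CaCO3), y = n(MgCO3).
Titrant: 2x + 2y = 0.01375;  mass: 100.09x + 84.31y = 0.6258
Solving, x = 2.915 × 10^-3 mol, y = 3.962 × 10^-3 mol
mass of CaCO3 = 2.915 × 10^-3 × 100.09 = 0.2918 g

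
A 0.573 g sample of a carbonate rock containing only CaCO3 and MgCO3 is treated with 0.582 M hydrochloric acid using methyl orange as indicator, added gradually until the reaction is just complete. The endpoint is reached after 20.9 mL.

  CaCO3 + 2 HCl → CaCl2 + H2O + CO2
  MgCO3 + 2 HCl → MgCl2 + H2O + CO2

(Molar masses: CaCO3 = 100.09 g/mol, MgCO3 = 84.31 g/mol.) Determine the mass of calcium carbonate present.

0.382 g

n(HCl) = 0.0209 × 0.582 = 0.0122 mol
Let x = n(CaCO3), y = n(MgCO3).
Titrant: 2x + 2y = 0.0122;  mass: 100.09x + 84.31y = 0.573
Solving, x = 3.82 × 10^-3 mol, y = 2.26 × 10^-3 mol
mass of CaCO3 = 3.82 × 10^-3 × 100.09 = 0.382 g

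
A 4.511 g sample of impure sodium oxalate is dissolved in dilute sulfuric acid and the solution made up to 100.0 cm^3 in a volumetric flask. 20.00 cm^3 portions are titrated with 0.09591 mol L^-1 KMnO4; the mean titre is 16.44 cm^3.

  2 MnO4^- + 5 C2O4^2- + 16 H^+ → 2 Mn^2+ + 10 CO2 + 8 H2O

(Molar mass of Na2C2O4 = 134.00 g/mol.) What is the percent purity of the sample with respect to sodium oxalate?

58.55 %

n(KMnO4) per titration = 0.01644 × 0.09591 = 1.577 × 10^-3 mol
From the 5:2 ratio, n(Na2C2O4) in each aliquot = 5/2 × 1.577 × 10^-3 = 3.942 × 10^-3 mol
n(Na2C2O4) in the whole flask = 3.942 × 10^-3 × 100.0/20.00 = 0.01971 mol
mass of Na2C2O4 = 0.01971 × 134.00 = 2.641 g
% Na2C2O4 = 2.641 / 4.511 × 100 = 58.55 %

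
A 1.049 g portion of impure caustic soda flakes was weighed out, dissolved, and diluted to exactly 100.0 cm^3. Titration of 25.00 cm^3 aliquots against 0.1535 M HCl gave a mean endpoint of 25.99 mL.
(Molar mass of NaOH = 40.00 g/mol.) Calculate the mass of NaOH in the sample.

0.6383 g

NaOH + HCl → NaCl + H2O
n(HCl) per titration = 0.02599 × 0.1535 = 3.989 × 10^-3 mol
n(NaOH) in each aliquot = 3.989 × 10^-3 mol (1:1 ratio)
n(NaOH) in the whole flask = 3.989 × 10^-3 × 100.0/25.00 = 0.01596 mol
mass of NaOH = 0.01596 × 40.00 = 0.6383 g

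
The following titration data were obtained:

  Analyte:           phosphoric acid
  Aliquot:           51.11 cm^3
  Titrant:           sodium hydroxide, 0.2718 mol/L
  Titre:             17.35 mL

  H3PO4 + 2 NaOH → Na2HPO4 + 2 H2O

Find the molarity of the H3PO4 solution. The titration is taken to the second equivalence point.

n(NaOH) = 0.01735 L × 0.2718 mol/L = 4.716 × 10^-3 mol
From the 1:2 mole ratio, n(H3PO4) = 1/2 × 4.716 × 10^-3 = 2.358 × 10^-3 mol
[H3PO4] = 2.358 × 10^-3 mol / 0.05111 L = 0.04613 mol/L

0.04613 mol/L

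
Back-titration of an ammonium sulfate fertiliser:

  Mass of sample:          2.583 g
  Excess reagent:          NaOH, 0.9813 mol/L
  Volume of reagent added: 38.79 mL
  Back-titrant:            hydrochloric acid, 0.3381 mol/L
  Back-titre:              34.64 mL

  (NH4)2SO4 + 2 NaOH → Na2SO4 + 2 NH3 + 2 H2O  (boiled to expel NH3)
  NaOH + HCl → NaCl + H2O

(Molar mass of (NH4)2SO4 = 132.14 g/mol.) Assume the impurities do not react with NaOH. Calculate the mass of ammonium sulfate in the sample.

n(NaOH) added = 0.03879 × 0.9813 = 0.03806 mol
n(HCl) used in back-titration = 0.03464 × 0.3381 = 0.01171 mol
n(NaOH) left over = 0.01171 mol (1:1 ratio)
n(NaOH) consumed by analyte = 0.03806 − 0.01171 = 0.02635 mol
From the 1:2 ratio, n((NH4)2SO4) = 1/2 × 0.02635 = 0.01318 mol
mass of (NH4)2SO4 = 0.01318 × 132.14 = 1.741 g

1.741 g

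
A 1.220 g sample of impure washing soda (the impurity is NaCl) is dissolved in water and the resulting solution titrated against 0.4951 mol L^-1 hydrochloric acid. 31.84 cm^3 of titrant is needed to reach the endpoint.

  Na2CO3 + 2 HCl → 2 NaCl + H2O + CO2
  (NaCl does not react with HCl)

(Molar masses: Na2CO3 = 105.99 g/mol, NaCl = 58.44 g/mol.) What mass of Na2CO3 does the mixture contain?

n(HCl) = 0.03184 × 0.4951 = 0.01576 mol
Let x = n(Na2CO3), y = n(NaCl).
Titrant: 2x = 0.01576;  mass: 105.99x + 58.44y = 1.220
Solving, x = 7.882 × 10^-3 mol, y = 6.581 × 10^-3 mol
mass of Na2CO3 = 7.882 × 10^-3 × 105.99 = 0.8354 g

0.8354 g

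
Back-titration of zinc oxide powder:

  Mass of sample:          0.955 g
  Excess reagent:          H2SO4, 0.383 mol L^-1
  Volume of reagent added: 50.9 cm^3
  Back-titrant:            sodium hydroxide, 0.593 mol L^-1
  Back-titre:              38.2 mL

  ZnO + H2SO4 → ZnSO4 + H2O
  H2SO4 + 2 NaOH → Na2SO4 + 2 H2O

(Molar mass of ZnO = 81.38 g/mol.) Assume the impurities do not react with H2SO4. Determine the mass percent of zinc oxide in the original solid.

n(H2SO4) added = 0.0509 × 0.383 = 0.0195 mol
n(NaOH) used in back-titration = 0.0382 × 0.593 = 0.0227 mol
From the 1:2 ratio, n(H2SO4) left over = 1/2 × 0.0227 = 0.0113 mol
n(H2SO4) consumed by analyte = 0.0195 − 0.0113 = 8.17 × 10^-3 mol
n(ZnO) = 8.17 × 10^-3 mol (1:1 ratio)
mass of ZnO = 8.17 × 10^-3 × 81.38 = 0.665 g
% ZnO = 0.665 / 0.955 × 100 = 69.6 %

69.6 %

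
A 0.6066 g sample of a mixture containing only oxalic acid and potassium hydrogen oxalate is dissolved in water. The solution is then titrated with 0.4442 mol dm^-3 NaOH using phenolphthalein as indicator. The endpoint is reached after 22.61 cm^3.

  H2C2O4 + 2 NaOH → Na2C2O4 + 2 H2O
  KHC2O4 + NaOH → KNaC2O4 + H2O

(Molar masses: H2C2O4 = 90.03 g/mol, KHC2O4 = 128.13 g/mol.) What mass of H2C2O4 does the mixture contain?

n(NaOH) = 0.02261 × 0.4442 = 0.01004 mol
Let x = n(H2C2O4), y = n(KHC2O4).
Titrant: 2x + 1y = 0.01004;  mass: 90.03x + 128.13y = 0.6066
Solving, x = 4.092 × 10^-3 mol, y = 1.859 × 10^-3 mol
mass of H2C2O4 = 4.092 × 10^-3 × 90.03 = 0.3684 g

0.3684 g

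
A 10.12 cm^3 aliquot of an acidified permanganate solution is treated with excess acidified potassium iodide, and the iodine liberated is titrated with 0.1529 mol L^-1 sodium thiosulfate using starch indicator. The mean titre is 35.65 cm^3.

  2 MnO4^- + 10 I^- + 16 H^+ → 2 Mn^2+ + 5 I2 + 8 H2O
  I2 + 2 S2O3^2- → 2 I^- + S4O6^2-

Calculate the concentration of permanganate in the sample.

n(S2O3^2-) = 0.03565 × 0.1529 = 5.451 × 10^-3 mol
n(I2) = n(S2O3^2-)/2 = 2.725 × 10^-3 mol
From the 2:5 ratio, n(MnO4^-) in the aliquot = 2/5 × 2.725 × 10^-3 = 1.090 × 10^-3 mol
[MnO4^-] = 1.090 × 10^-3 / 0.01012 = 0.1077 mol/L

0.1077 mol/L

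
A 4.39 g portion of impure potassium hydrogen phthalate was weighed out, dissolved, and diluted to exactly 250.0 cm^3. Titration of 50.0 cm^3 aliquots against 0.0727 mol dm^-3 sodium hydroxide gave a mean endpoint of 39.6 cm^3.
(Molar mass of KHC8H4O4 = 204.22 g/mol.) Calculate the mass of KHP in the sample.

2.94 g

KHC8H4O4 + NaOH → KNaC8H4O4 + H2O
n(NaOH) per titration = 0.0396 × 0.0727 = 2.88 × 10^-3 mol
n(KHC8H4O4) in each aliquot = 2.88 × 10^-3 mol (1:1 ratio)
n(KHC8H4O4) in the whole flask = 2.88 × 10^-3 × 250.0/50.0 = 0.0144 mol
mass of KHC8H4O4 = 0.0144 × 204.22 = 2.94 g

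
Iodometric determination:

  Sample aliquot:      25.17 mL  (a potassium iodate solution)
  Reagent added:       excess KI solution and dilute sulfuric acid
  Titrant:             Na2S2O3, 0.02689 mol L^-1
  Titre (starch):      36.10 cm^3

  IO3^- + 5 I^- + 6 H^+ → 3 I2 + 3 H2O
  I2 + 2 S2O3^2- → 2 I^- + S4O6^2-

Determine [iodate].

n(S2O3^2-) = 0.03610 × 0.02689 = 9.707 × 10^-4 mol
n(I2) = n(S2O3^2-)/2 = 4.854 × 10^-4 mol
From the 1:3 ratio, n(IO3^-) in the aliquot = 1/3 × 4.854 × 10^-4 = 1.618 × 10^-4 mol
[IO3^-] = 1.618 × 10^-4 / 0.02517 = 0.006428 mol/L

0.006428 mol/L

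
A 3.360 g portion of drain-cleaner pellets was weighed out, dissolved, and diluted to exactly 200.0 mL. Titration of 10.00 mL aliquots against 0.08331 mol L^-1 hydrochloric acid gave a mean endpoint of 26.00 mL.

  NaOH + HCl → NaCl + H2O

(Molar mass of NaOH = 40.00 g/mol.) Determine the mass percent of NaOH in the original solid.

n(HCl) per titration = 0.02600 × 0.08331 = 2.166 × 10^-3 mol
n(NaOH) in each aliquot = 2.166 × 10^-3 mol (1:1 ratio)
n(NaOH) in the whole flask = 2.166 × 10^-3 × 200.0/10.00 = 0.04332 mol
mass of NaOH = 0.04332 × 40.00 = 1.733 g
% NaOH = 1.733 / 3.360 × 100 = 51.57 %

51.57 %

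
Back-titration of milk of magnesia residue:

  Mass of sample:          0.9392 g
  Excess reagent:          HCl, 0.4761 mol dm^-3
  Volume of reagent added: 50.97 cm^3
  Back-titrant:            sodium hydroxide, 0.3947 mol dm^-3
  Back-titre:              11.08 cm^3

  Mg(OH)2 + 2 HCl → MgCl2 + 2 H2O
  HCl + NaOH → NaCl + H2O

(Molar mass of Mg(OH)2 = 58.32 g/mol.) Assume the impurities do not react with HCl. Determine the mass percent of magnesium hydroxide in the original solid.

61.76 %

n(HCl) added = 0.05097 × 0.4761 = 0.02427 mol
n(NaOH) used in back-titration = 0.01108 × 0.3947 = 4.373 × 10^-3 mol
n(HCl) left over = 4.373 × 10^-3 mol (1:1 ratio)
n(HCl) consumed by analyte = 0.02427 − 4.373 × 10^-3 = 0.01989 mol
From the 1:2 ratio, n(Mg(OH)2) = 1/2 × 0.01989 = 9.947 × 10^-3 mol
mass of Mg(OH)2 = 9.947 × 10^-3 × 58.32 = 0.5801 g
% Mg(OH)2 = 0.5801 / 0.9392 × 100 = 61.76 %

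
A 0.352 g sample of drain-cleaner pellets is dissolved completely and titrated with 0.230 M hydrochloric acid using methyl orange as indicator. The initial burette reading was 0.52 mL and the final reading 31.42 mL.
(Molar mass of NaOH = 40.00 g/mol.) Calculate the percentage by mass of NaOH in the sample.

NaOH + HCl → NaCl + H2O
n(HCl) = 0.0309 L × 0.230 mol/L = 7.11 × 10^-3 mol
n(NaOH) = 7.11 × 10^-3 mol (1:1 ratio)
mass of NaOH = 7.11 × 10^-3 × 40.00 g/mol = 0.284 g
% NaOH = 0.284 / 0.352 × 100 = 80.8 %

80.8 %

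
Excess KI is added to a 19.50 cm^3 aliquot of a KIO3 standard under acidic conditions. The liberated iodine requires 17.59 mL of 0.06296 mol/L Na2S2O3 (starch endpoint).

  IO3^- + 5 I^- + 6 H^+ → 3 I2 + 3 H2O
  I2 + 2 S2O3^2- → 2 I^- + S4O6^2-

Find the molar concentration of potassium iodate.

0.009466 mol/L

n(S2O3^2-) = 0.01759 × 0.06296 = 1.107 × 10^-3 mol
n(I2) = n(S2O3^2-)/2 = 5.537 × 10^-4 mol
From the 1:3 ratio, n(IO3^-) in the aliquot = 1/3 × 5.537 × 10^-4 = 1.846 × 10^-4 mol
[IO3^-] = 1.846 × 10^-4 / 0.01950 = 0.009466 mol/L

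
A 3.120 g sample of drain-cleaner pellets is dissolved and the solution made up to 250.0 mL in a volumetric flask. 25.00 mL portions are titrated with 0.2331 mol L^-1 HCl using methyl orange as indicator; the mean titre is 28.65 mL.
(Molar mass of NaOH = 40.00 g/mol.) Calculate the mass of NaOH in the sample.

NaOH + HCl → NaCl + H2O
n(HCl) per titration = 0.02865 × 0.2331 = 6.678 × 10^-3 mol
n(NaOH) in each aliquot = 6.678 × 10^-3 mol (1:1 ratio)
n(NaOH) in the whole flask = 6.678 × 10^-3 × 250.0/25.00 = 0.06678 mol
mass of NaOH = 0.06678 × 40.00 = 2.671 g

2.671 g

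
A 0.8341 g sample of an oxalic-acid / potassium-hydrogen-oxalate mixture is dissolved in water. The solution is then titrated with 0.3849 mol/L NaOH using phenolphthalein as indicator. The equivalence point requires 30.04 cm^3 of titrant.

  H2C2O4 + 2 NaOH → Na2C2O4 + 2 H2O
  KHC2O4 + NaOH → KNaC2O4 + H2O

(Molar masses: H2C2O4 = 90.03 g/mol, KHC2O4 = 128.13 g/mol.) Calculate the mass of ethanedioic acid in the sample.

n(NaOH) = 0.03004 × 0.3849 = 0.01156 mol
Let x = n(H2C2O4), y = n(KHC2O4).
Titrant: 2x + 1y = 0.01156;  mass: 90.03x + 128.13y = 0.8341
Solving, x = 3.895 × 10^-3 mol, y = 3.773 × 10^-3 mol
mass of H2C2O4 = 3.895 × 10^-3 × 90.03 = 0.3506 g

0.3506 g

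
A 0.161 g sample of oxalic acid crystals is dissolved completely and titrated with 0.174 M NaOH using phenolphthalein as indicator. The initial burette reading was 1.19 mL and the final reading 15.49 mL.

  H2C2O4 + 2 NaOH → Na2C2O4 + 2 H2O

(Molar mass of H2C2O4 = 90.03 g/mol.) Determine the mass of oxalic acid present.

n(NaOH) = 0.0143 L × 0.174 mol/L = 2.49 × 10^-3 mol
From the 1:2 ratio, n(H2C2O4) = 1/2 × 2.49 × 10^-3 = 1.24 × 10^-3 mol
mass of H2C2O4 = 1.24 × 10^-3 × 90.03 g/mol = 0.112 g

0.112 g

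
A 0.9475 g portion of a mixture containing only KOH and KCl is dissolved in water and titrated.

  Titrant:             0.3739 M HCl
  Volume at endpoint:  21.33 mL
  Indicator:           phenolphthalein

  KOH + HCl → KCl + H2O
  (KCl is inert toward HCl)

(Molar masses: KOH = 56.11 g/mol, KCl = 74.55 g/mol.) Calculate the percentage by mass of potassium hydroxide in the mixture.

n(HCl) = 0.02133 × 0.3739 = 7.975 × 10^-3 mol
Let x = n(KOH), y = n(KCl).
Titrant: 1x = 7.975 × 10^-3;  mass: 56.11x + 74.55y = 0.9475
Solving, x = 7.975 × 10^-3 mol, y = 6.707 × 10^-3 mol
mass of KOH = 7.975 × 10^-3 × 56.11 = 0.4475 g
% KOH = 0.4475 / 0.9475 × 100 = 47.23 %

47.23 %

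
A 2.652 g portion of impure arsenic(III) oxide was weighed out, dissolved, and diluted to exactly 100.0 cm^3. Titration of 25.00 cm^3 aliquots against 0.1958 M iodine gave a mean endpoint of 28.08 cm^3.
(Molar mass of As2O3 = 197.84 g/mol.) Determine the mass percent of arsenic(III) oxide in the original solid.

82.03 %

As2O3 + 2 I2 + 2 H2O → As2O5 + 4 HI
n(I2) per titration = 0.02808 × 0.1958 = 5.498 × 10^-3 mol
From the 1:2 ratio, n(As2O3) in each aliquot = 1/2 × 5.498 × 10^-3 = 2.749 × 10^-3 mol
n(As2O3) in the whole flask = 2.749 × 10^-3 × 100.0/25.00 = 0.01100 mol
mass of As2O3 = 0.01100 × 197.84 = 2.175 g
% As2O3 = 2.175 / 2.652 × 100 = 82.03 %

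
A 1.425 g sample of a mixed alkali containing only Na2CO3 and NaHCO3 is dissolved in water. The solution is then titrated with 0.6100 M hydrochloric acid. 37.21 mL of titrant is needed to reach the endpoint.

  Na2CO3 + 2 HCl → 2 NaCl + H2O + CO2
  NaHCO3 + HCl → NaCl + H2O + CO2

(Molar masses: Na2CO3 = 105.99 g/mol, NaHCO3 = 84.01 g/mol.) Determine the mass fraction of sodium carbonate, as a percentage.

57.78 %

n(HCl) = 0.03721 × 0.6100 = 0.02270 mol
Let x = n(Na2CO3), y = n(NaHCO3).
Titrant: 2x + 1y = 0.02270;  mass: 105.99x + 84.01y = 1.425
Solving, x = 7.768 × 10^-3 mol, y = 7.162 × 10^-3 mol
mass of Na2CO3 = 7.768 × 10^-3 × 105.99 = 0.8234 g
% Na2CO3 = 0.8234 / 1.425 × 100 = 57.78 %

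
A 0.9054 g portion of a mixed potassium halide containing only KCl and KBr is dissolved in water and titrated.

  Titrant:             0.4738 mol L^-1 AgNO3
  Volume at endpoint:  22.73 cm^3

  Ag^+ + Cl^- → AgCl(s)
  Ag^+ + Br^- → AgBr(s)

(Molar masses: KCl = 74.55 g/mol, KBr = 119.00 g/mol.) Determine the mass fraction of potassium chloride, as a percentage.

69.68 %

n(AgNO3) = 0.02273 × 0.4738 = 0.01077 mol
Let x = n(KCl), y = n(KBr).
Titrant: 1x + 1y = 0.01077;  mass: 74.55x + 119.00y = 0.9054
Solving, x = 8.463 × 10^-3 mol, y = 2.307 × 10^-3 mol
mass of KCl = 8.463 × 10^-3 × 74.55 = 0.6309 g
% KCl = 0.6309 / 0.9054 × 100 = 69.68 %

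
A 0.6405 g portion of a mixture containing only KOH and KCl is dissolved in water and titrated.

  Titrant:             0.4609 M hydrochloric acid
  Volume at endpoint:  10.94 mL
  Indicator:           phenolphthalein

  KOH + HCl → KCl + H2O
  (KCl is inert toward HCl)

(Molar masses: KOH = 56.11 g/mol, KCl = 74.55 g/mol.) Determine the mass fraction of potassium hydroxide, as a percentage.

44.17 %

n(HCl) = 0.01094 × 0.4609 = 5.042 × 10^-3 mol
Let x = n(KOH), y = n(KCl).
Titrant: 1x = 5.042 × 10^-3;  mass: 56.11x + 74.55y = 0.6405
Solving, x = 5.042 × 10^-3 mol, y = 4.797 × 10^-3 mol
mass of KOH = 5.042 × 10^-3 × 56.11 = 0.2829 g
% KOH = 0.2829 / 0.6405 × 100 = 44.17 %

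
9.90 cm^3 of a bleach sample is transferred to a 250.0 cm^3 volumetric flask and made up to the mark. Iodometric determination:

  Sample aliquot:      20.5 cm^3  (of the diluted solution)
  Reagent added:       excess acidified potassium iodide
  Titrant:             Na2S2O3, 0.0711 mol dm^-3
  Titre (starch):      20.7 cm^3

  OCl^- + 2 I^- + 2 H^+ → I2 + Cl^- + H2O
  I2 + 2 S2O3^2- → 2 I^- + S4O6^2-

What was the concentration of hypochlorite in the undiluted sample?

0.906 mol/L

n(S2O3^2-) = 0.0207 × 0.0711 = 1.47 × 10^-3 mol
n(I2) = n(S2O3^2-)/2 = 7.36 × 10^-4 mol
n(OCl^-) in the aliquot = 7.36 × 10^-4 mol (1:1 ratio)
[OCl^-]_dilute = 7.36 × 10^-4 / 0.0205 = 0.0359 mol/L
[OCl^-]_original = 0.0359 × 250.0/9.90 = 0.906 mol/L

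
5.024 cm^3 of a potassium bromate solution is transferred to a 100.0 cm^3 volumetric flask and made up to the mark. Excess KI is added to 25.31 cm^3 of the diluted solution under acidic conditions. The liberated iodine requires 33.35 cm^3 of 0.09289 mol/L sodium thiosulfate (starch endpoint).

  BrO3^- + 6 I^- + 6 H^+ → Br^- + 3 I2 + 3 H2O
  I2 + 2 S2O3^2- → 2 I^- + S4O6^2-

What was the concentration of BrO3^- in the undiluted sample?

0.4060 mol/L

n(S2O3^2-) = 0.03335 × 0.09289 = 3.098 × 10^-3 mol
n(I2) = n(S2O3^2-)/2 = 1.549 × 10^-3 mol
From the 1:3 ratio, n(BrO3^-) in the aliquot = 1/3 × 1.549 × 10^-3 = 5.163 × 10^-4 mol
[BrO3^-]_dilute = 5.163 × 10^-4 / 0.02531 = 0.02040 mol/L
[BrO3^-]_original = 0.02040 × 100.0/5.024 = 0.4060 mol/L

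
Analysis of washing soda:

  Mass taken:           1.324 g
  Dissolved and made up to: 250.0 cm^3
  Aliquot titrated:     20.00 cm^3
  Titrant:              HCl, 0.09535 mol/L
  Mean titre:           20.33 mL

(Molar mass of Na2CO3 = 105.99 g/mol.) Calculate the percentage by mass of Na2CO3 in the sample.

96.99 %

Na2CO3 + 2 HCl → 2 NaCl + H2O + CO2
n(HCl) per titration = 0.02033 × 0.09535 = 1.938 × 10^-3 mol
From the 1:2 ratio, n(Na2CO3) in each aliquot = 1/2 × 1.938 × 10^-3 = 9.692 × 10^-4 mol
n(Na2CO3) in the whole flask = 9.692 × 10^-4 × 250.0/20.00 = 0.01212 mol
mass of Na2CO3 = 0.01212 × 105.99 = 1.284 g
% Na2CO3 = 1.284 / 1.324 × 100 = 96.99 %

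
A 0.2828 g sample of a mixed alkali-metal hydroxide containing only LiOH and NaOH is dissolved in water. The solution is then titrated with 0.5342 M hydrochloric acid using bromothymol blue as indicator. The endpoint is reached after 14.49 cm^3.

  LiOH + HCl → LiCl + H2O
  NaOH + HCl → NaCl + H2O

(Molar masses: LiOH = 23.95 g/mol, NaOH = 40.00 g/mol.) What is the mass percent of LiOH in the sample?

14.15 %

n(HCl) = 0.01449 × 0.5342 = 7.741 × 10^-3 mol
Let x = n(LiOH), y = n(NaOH).
Titrant: 1x + 1y = 7.741 × 10^-3;  mass: 23.95x + 40.00y = 0.2828
Solving, x = 1.671 × 10^-3 mol, y = 6.069 × 10^-3 mol
mass of LiOH = 1.671 × 10^-3 × 23.95 = 0.04002 g
% LiOH = 0.04002 / 0.2828 × 100 = 14.15 %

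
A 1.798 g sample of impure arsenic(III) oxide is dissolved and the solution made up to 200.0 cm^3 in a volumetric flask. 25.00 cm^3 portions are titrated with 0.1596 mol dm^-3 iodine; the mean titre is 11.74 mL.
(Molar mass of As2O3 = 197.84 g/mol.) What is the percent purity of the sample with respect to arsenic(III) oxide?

82.47 %

As2O3 + 2 I2 + 2 H2O → As2O5 + 4 HI
n(I2) per titration = 0.01174 × 0.1596 = 1.874 × 10^-3 mol
From the 1:2 ratio, n(As2O3) in each aliquot = 1/2 × 1.874 × 10^-3 = 9.369 × 10^-4 mol
n(As2O3) in the whole flask = 9.369 × 10^-4 × 200.0/25.00 = 7.495 × 10^-3 mol
mass of As2O3 = 7.495 × 10^-3 × 197.84 = 1.483 g
% As2O3 = 1.483 / 1.798 × 100 = 82.47 %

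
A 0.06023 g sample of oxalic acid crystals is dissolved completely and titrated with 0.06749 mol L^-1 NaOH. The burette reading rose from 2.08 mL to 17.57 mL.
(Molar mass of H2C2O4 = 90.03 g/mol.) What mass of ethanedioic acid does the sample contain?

0.04706 g

H2C2O4 + 2 NaOH → Na2C2O4 + 2 H2O
n(NaOH) = 0.01549 L × 0.06749 mol/L = 1.045 × 10^-3 mol
From the 1:2 ratio, n(H2C2O4) = 1/2 × 1.045 × 10^-3 = 5.227 × 10^-4 mol
mass of H2C2O4 = 5.227 × 10^-4 × 90.03 g/mol = 0.04706 g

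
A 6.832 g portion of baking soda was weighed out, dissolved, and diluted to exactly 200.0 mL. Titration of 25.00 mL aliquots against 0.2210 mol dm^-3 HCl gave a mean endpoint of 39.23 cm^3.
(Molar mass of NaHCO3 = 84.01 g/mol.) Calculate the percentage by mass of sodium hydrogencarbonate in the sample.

85.29 %

NaHCO3 + HCl → NaCl + H2O + CO2
n(HCl) per titration = 0.03923 × 0.2210 = 8.670 × 10^-3 mol
n(NaHCO3) in each aliquot = 8.670 × 10^-3 mol (1:1 ratio)
n(NaHCO3) in the whole flask = 8.670 × 10^-3 × 200.0/25.00 = 0.06936 mol
mass of NaHCO3 = 0.06936 × 84.01 = 5.827 g
% NaHCO3 = 5.827 / 6.832 × 100 = 85.29 %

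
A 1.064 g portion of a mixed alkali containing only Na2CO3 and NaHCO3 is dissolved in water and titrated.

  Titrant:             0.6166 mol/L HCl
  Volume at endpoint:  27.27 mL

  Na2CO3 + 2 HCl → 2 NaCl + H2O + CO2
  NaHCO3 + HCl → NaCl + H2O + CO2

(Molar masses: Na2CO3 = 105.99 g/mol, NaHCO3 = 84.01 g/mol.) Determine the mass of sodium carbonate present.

n(HCl) = 0.02727 × 0.6166 = 0.01681 mol
Let x = n(Na2CO3), y = n(NaHCO3).
Titrant: 2x + 1y = 0.01681;  mass: 105.99x + 84.01y = 1.064
Solving, x = 5.620 × 10^-3 mol, y = 5.575 × 10^-3 mol
mass of Na2CO3 = 5.620 × 10^-3 × 105.99 = 0.5957 g

0.5957 g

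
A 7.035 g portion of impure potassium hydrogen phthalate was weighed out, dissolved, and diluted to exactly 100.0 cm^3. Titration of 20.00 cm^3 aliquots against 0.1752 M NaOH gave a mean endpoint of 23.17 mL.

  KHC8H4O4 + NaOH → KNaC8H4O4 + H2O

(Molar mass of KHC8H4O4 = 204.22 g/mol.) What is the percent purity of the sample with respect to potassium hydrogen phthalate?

n(NaOH) per titration = 0.02317 × 0.1752 = 4.059 × 10^-3 mol
n(KHC8H4O4) in each aliquot = 4.059 × 10^-3 mol (1:1 ratio)
n(KHC8H4O4) in the whole flask = 4.059 × 10^-3 × 100.0/20.00 = 0.02030 mol
mass of KHC8H4O4 = 0.02030 × 204.22 = 4.145 g
% KHC8H4O4 = 4.145 / 7.035 × 100 = 58.92 %

58.92 %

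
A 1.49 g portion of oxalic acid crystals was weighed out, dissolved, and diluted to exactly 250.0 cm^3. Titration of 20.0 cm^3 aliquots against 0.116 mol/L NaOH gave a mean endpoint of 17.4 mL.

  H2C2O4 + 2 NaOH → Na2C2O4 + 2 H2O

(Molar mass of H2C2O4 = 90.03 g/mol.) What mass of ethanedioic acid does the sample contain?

n(NaOH) per titration = 0.0174 × 0.116 = 2.02 × 10^-3 mol
From the 1:2 ratio, n(H2C2O4) in each aliquot = 1/2 × 2.02 × 10^-3 = 1.01 × 10^-3 mol
n(H2C2O4) in the whole flask = 1.01 × 10^-3 × 250.0/20.0 = 0.0126 mol
mass of H2C2O4 = 0.0126 × 90.03 = 1.14 g

1.14 g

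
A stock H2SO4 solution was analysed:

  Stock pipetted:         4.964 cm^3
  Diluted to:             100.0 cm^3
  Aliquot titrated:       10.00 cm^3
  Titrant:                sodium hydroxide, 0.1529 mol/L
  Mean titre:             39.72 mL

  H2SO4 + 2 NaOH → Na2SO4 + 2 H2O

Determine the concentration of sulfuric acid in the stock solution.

6.117 mol/L

n(NaOH) = 0.03972 × 0.1529 = 6.073 × 10^-3 mol
From the 1:2 ratio, n(H2SO4) in the aliquot = 1/2 × 6.073 × 10^-3 = 3.037 × 10^-3 mol
[H2SO4]_dilute = 3.037 × 10^-3 / 0.01000 = 0.3037 mol/L
Dilution factor = 100.0 / 4.964 = 20.15
[H2SO4]_stock = 0.3037 × 20.15 = 6.117 mol/L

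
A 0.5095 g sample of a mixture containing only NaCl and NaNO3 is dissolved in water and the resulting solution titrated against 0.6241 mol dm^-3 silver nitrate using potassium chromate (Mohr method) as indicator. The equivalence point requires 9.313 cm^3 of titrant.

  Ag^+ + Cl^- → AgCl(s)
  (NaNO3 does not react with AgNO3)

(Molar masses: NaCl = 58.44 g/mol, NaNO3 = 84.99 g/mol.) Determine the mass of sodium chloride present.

0.3397 g

n(AgNO3) = 0.009313 × 0.6241 = 5.812 × 10^-3 mol
Let x = n(NaCl), y = n(NaNO3).
Titrant: 1x = 5.812 × 10^-3;  mass: 58.44x + 84.99y = 0.5095
Solving, x = 5.812 × 10^-3 mol, y = 1.998 × 10^-3 mol
mass of NaCl = 5.812 × 10^-3 × 58.44 = 0.3397 g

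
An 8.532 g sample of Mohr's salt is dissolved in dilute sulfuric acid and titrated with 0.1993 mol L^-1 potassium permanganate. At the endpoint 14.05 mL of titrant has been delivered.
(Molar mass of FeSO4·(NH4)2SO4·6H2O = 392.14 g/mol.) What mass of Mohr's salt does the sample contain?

5.490 g

MnO4^- + 5 Fe^2+ + 8 H^+ → Mn^2+ + 5 Fe^3+ + 4 H2O
n(KMnO4) = 0.01405 L × 0.1993 mol/L = 2.800 × 10^-3 mol
From the 5:1 ratio, n(FeSO4·(NH4)2SO4·6H2O) = 5/1 × 2.800 × 10^-3 = 0.01400 mol
mass of FeSO4·(NH4)2SO4·6H2O = 0.01400 × 392.14 g/mol = 5.490 g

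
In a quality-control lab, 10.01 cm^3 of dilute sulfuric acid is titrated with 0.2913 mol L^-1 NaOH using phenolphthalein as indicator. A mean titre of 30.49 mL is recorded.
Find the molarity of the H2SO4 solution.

H2SO4 + 2 NaOH → Na2SO4 + 2 H2O
n(NaOH) = 0.03049 L × 0.2913 mol/L = 8.882 × 10^-3 mol
From the 1:2 mole ratio, n(H2SO4) = 1/2 × 8.882 × 10^-3 = 4.441 × 10^-3 mol
[H2SO4] = 4.441 × 10^-3 mol / 0.01001 L = 0.4436 mol/L

0.4436 mol/L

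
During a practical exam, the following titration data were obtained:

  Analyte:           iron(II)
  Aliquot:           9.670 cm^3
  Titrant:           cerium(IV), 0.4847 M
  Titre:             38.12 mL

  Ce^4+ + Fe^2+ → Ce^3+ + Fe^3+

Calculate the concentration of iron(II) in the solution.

n(Ce4+) = 0.03812 L × 0.4847 mol/L = 0.01848 mol
n(Fe2+) = 0.01848 mol (1:1 mole ratio)
[Fe2+] = 0.01848 mol / 0.009670 L = 1.911 mol/L

1.911 M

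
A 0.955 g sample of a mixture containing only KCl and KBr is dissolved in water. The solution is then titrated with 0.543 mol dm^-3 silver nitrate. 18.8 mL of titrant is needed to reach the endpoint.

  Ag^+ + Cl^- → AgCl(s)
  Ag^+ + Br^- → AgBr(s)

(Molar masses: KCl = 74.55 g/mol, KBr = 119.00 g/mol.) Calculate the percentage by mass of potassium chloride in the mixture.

n(AgNO3) = 0.0188 × 0.543 = 0.0102 mol
Let x = n(KCl), y = n(KBr).
Titrant: 1x + 1y = 0.0102;  mass: 74.55x + 119.00y = 0.955
Solving, x = 5.84 × 10^-3 mol, y = 4.36 × 10^-3 mol
mass of KCl = 5.84 × 10^-3 × 74.55 = 0.436 g
% KCl = 0.436 / 0.955 × 100 = 45.6 %

45.6 %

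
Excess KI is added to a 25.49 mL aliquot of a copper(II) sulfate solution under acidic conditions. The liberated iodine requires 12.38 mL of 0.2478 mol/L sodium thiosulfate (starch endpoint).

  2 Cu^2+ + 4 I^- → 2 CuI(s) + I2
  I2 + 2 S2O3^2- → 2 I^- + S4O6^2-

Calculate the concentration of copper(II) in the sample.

n(S2O3^2-) = 0.01238 × 0.2478 = 3.068 × 10^-3 mol
n(I2) = n(S2O3^2-)/2 = 1.534 × 10^-3 mol
From the 2:1 ratio, n(Cu2+) in the aliquot = 2/1 × 1.534 × 10^-3 = 3.068 × 10^-3 mol
[Cu2+] = 3.068 × 10^-3 / 0.02549 = 0.1204 mol/L

0.1204 mol/L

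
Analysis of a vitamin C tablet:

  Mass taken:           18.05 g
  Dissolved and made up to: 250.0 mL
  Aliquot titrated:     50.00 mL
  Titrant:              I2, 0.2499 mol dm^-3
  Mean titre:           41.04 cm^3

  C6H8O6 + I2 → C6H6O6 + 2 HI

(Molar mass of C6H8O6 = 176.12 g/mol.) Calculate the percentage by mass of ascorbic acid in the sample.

50.04 %

n(I2) per titration = 0.04104 × 0.2499 = 0.01026 mol
n(C6H8O6) in each aliquot = 0.01026 mol (1:1 ratio)
n(C6H8O6) in the whole flask = 0.01026 × 250.0/50.00 = 0.05128 mol
mass of C6H8O6 = 0.05128 × 176.12 = 9.031 g
% C6H8O6 = 9.031 / 18.05 × 100 = 50.04 %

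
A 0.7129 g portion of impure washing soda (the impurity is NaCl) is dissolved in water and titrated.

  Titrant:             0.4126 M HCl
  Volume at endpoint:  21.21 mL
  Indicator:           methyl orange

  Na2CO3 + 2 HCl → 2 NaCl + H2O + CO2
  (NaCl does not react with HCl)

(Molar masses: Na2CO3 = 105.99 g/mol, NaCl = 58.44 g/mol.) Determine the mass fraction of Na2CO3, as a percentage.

65.05 %

n(HCl) = 0.02121 × 0.4126 = 8.751 × 10^-3 mol
Let x = n(Na2CO3), y = n(NaCl).
Titrant: 2x = 8.751 × 10^-3;  mass: 105.99x + 58.44y = 0.7129
Solving, x = 4.376 × 10^-3 mol, y = 4.263 × 10^-3 mol
mass of Na2CO3 = 4.376 × 10^-3 × 105.99 = 0.4638 g
% Na2CO3 = 0.4638 / 0.7129 × 100 = 65.05 %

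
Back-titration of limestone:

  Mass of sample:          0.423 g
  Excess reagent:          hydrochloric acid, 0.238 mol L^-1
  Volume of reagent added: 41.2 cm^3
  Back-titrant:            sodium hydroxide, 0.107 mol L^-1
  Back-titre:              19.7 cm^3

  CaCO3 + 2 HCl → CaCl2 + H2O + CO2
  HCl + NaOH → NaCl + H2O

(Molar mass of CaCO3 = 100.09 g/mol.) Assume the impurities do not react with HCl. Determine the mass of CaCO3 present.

n(HCl) added = 0.0412 × 0.238 = 9.81 × 10^-3 mol
n(NaOH) used in back-titration = 0.0197 × 0.107 = 2.11 × 10^-3 mol
n(HCl) left over = 2.11 × 10^-3 mol (1:1 ratio)
n(HCl) consumed by analyte = 9.81 × 10^-3 − 2.11 × 10^-3 = 7.70 × 10^-3 mol
From the 1:2 ratio, n(CaCO3) = 1/2 × 7.70 × 10^-3 = 3.85 × 10^-3 mol
mass of CaCO3 = 3.85 × 10^-3 × 100.09 = 0.385 g

0.385 g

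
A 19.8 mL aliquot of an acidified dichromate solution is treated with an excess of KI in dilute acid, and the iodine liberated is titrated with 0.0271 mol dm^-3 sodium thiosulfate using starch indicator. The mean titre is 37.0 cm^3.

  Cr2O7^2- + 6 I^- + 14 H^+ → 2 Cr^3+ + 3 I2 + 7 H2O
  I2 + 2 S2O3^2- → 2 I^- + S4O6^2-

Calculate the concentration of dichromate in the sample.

n(S2O3^2-) = 0.0370 × 0.0271 = 1.00 × 10^-3 mol
n(I2) = n(S2O3^2-)/2 = 5.01 × 10^-4 mol
From the 1:3 ratio, n(Cr2O7^2-) in the aliquot = 1/3 × 5.01 × 10^-4 = 1.67 × 10^-4 mol
[Cr2O7^2-] = 1.67 × 10^-4 / 0.0198 = 0.00844 mol/L

0.00844 mol/L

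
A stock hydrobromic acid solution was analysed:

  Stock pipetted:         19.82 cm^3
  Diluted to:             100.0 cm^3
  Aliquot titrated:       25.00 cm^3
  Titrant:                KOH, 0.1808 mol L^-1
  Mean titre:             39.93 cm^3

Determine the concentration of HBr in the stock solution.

HBr + KOH → KBr + H2O
n(KOH) = 0.03993 × 0.1808 = 7.219 × 10^-3 mol
n(HBr) in the aliquot = 7.219 × 10^-3 mol (1:1 ratio)
[HBr]_dilute = 7.219 × 10^-3 / 0.02500 = 0.2888 mol/L
Dilution factor = 100.0 / 19.82 = 5.045
[HBr]_stock = 0.2888 × 5.045 = 1.457 mol/L

1.457 mol/L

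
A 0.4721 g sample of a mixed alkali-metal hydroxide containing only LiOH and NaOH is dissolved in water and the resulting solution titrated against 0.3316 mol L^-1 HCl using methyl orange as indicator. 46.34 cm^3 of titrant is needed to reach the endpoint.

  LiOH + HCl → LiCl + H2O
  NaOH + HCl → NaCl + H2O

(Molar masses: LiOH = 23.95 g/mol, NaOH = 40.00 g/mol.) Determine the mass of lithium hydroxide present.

0.2127 g

n(HCl) = 0.04634 × 0.3316 = 0.01537 mol
Let x = n(LiOH), y = n(NaOH).
Titrant: 1x + 1y = 0.01537;  mass: 23.95x + 40.00y = 0.4721
Solving, x = 8.882 × 10^-3 mol, y = 6.484 × 10^-3 mol
mass of LiOH = 8.882 × 10^-3 × 23.95 = 0.2127 g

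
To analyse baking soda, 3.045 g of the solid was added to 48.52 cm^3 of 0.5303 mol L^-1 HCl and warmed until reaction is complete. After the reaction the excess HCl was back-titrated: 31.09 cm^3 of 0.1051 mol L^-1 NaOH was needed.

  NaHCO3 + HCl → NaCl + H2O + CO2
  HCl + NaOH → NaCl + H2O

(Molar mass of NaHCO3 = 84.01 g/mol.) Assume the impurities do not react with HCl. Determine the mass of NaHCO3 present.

n(HCl) added = 0.04852 × 0.5303 = 0.02573 mol
n(NaOH) used in back-titration = 0.03109 × 0.1051 = 3.268 × 10^-3 mol
n(HCl) left over = 3.268 × 10^-3 mol (1:1 ratio)
n(HCl) consumed by analyte = 0.02573 − 3.268 × 10^-3 = 0.02246 mol
n(NaHCO3) = 0.02246 mol (1:1 ratio)
mass of NaHCO3 = 0.02246 × 84.01 = 1.887 g

1.887 g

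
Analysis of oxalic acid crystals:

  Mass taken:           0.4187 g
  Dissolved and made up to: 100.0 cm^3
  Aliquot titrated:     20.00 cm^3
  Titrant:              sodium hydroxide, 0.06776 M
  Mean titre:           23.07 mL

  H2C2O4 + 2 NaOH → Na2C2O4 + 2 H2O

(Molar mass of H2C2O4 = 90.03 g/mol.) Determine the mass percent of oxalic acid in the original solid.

n(NaOH) per titration = 0.02307 × 0.06776 = 1.563 × 10^-3 mol
From the 1:2 ratio, n(H2C2O4) in each aliquot = 1/2 × 1.563 × 10^-3 = 7.816 × 10^-4 mol
n(H2C2O4) in the whole flask = 7.816 × 10^-4 × 100.0/20.00 = 3.908 × 10^-3 mol
mass of H2C2O4 = 3.908 × 10^-3 × 90.03 = 0.3518 g
% H2C2O4 = 0.3518 / 0.4187 × 100 = 84.03 %

84.03 %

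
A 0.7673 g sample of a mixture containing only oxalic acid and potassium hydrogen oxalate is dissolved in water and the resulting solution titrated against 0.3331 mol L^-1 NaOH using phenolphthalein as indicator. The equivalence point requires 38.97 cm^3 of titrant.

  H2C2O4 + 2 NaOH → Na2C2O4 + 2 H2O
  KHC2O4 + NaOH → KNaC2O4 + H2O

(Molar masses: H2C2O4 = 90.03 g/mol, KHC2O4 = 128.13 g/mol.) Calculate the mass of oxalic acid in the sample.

n(NaOH) = 0.03897 × 0.3331 = 0.01298 mol
Let x = n(H2C2O4), y = n(KHC2O4).
Titrant: 2x + 1y = 0.01298;  mass: 90.03x + 128.13y = 0.7673
Solving, x = 5.390 × 10^-3 mol, y = 2.201 × 10^-3 mol
mass of H2C2O4 = 5.390 × 10^-3 × 90.03 = 0.4852 g

0.4852 g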